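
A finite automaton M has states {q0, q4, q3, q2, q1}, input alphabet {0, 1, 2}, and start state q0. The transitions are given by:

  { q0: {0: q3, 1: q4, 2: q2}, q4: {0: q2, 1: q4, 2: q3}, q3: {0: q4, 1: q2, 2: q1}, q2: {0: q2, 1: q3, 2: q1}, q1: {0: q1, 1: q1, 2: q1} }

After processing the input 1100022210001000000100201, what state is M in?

q1

start at q0
read '1': q0 → q4
read '1': q4 → q4
read '0': q4 → q2
read '0': q2 → q2
read '0': q2 → q2
read '2': q2 → q1
read '2': q1 → q1
read '2': q1 → q1
read '1': q1 → q1
read '0': q1 → q1
read '0': q1 → q1
read '0': q1 → q1
read '1': q1 → q1
read '0': q1 → q1
read '0': q1 → q1
read '0': q1 → q1
read '0': q1 → q1
read '0': q1 → q1
read '0': q1 → q1
read '1': q1 → q1
read '0': q1 → q1
read '0': q1 → q1
read '2': q1 → q1
read '0': q1 → q1
read '1': q1 → q1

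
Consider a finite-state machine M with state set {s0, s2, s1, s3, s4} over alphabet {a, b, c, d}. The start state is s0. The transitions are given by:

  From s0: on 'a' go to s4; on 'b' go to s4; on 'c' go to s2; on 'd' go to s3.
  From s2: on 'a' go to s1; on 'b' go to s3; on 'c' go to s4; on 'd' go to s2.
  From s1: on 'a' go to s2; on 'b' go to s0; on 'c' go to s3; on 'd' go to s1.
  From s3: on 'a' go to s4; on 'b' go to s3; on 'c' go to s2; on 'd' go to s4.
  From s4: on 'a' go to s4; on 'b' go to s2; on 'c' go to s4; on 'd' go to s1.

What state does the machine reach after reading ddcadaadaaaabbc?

s4

Trace: s0 -d-> s3 -d-> s4 -c-> s4 -a-> s4 -d-> s1 -a-> s2 -a-> s1 -d-> s1 -a-> s2 -a-> s1 -a-> s2 -a-> s1 -b-> s0 -b-> s4 -c-> s4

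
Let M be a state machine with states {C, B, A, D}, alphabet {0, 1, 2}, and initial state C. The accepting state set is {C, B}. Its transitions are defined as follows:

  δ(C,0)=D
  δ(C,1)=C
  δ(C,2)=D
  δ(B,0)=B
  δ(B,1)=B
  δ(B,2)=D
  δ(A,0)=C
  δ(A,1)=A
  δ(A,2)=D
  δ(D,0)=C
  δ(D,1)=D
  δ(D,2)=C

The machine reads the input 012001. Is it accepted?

Trace: C -0-> D -1-> D -2-> C -0-> D -0-> C -1-> C
End state C is accepting.

Yes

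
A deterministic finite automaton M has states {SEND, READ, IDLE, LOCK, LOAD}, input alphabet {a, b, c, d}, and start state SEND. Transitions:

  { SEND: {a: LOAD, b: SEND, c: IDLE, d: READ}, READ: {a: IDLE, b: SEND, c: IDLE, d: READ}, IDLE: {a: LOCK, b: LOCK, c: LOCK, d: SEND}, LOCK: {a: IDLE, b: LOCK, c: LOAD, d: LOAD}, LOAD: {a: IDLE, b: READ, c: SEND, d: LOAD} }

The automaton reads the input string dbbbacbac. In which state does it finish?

Trace: SEND -d-> READ -b-> SEND -b-> SEND -b-> SEND -a-> LOAD -c-> SEND -b-> SEND -a-> LOAD -c-> SEND

SEND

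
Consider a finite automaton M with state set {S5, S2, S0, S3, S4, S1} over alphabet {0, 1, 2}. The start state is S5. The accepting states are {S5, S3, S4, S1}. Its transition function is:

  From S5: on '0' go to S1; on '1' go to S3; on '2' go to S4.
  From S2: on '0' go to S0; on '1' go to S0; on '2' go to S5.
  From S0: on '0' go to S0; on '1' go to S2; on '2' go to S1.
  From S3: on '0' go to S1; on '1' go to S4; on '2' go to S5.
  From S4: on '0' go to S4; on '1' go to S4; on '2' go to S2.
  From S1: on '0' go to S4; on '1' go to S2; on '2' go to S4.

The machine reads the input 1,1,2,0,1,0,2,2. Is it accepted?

Yes

start at S5
read '1': S5 → S3
read '1': S3 → S4
read '2': S4 → S2
read '0': S2 → S0
read '1': S0 → S2
read '0': S2 → S0
read '2': S0 → S1
read '2': S1 → S4
End state S4 is accepting.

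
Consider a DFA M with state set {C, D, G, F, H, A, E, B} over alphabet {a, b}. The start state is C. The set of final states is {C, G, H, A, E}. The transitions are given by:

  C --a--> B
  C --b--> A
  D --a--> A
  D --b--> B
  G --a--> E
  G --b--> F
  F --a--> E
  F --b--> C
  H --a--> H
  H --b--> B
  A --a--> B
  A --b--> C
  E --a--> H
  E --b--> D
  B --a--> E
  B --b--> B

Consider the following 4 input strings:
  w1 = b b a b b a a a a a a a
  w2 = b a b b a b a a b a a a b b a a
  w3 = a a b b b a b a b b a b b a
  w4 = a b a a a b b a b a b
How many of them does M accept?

4

w1:
  start at C
  read 'b': C → A
  read 'b': A → C
  read 'a': C → B
  read 'b': B → B
  read 'b': B → B
  read 'a': B → E
  read 'a': E → H
  read 'a': H → H
  read 'a': H → H
  read 'a': H → H
  read 'a': H → H
  read 'a': H → H
  end H, accepted
w2:
  start at C
  read 'b': C → A
  read 'a': A → B
  read 'b': B → B
  read 'b': B → B
  read 'a': B → E
  read 'b': E → D
  read 'a': D → A
  read 'a': A → B
  read 'b': B → B
  read 'a': B → E
  read 'a': E → H
  read 'a': H → H
  read 'b': H → B
  read 'b': B → B
  read 'a': B → E
  read 'a': E → H
  end H, accepted
w3:
  start at C
  read 'a': C → B
  read 'a': B → E
  read 'b': E → D
  read 'b': D → B
  read 'b': B → B
  read 'a': B → E
  read 'b': E → D
  read 'a': D → A
  read 'b': A → C
  read 'b': C → A
  read 'a': A → B
  read 'b': B → B
  read 'b': B → B
  read 'a': B → E
  end E, accepted
w4:
  start at C
  read 'a': C → B
  read 'b': B → B
  read 'a': B → E
  read 'a': E → H
  read 'a': H → H
  read 'b': H → B
  read 'b': B → B
  read 'a': B → E
  read 'b': E → D
  read 'a': D → A
  read 'b': A → C
  end C, accepted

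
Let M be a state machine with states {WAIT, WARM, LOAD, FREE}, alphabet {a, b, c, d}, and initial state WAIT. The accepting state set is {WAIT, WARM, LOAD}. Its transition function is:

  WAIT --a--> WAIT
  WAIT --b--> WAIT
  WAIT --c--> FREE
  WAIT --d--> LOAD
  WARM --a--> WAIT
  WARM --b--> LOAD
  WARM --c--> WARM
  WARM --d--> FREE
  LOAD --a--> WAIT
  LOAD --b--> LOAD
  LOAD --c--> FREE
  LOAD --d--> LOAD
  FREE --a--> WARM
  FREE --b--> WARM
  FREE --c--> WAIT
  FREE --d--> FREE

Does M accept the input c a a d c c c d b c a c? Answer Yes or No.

Trace: WAIT -c-> FREE -a-> WARM -a-> WAIT -d-> LOAD -c-> FREE -c-> WAIT -c-> FREE -d-> FREE -b-> WARM -c-> WARM -a-> WAIT -c-> FREE
End state FREE is not accepting.

No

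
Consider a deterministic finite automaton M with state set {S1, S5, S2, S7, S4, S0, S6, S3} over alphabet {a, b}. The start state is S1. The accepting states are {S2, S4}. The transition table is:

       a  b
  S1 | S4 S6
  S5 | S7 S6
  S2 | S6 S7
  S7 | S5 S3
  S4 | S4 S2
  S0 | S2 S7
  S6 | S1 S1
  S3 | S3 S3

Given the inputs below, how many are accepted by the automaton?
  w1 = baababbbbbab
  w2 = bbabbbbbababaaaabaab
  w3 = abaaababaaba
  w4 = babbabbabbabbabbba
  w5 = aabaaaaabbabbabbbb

w1: Trace: S1 -b-> S6 -a-> S1 -a-> S4 -b-> S2 -a-> S6 -b-> S1 -b-> S6 -b-> S1 -b-> S6 -b-> S1 -a-> S4 -b-> S2  → end S2, accepted
w2: Trace: S1 -b-> S6 -b-> S1 -a-> S4 -b-> S2 -b-> S7 -b-> S3 -b-> S3 -b-> S3 -a-> S3 -b-> S3 -a-> S3 -b-> S3 -a-> S3 -a-> S3 -a-> S3 -a-> S3 -b-> S3 -a-> S3 -a-> S3 -b-> S3  → end S3, rejected
w3: Trace: S1 -a-> S4 -b-> S2 -a-> S6 -a-> S1 -a-> S4 -b-> S2 -a-> S6 -b-> S1 -a-> S4 -a-> S4 -b-> S2 -a-> S6  → end S6, rejected
w4: Trace: S1 -b-> S6 -a-> S1 -b-> S6 -b-> S1 -a-> S4 -b-> S2 -b-> S7 -a-> S5 -b-> S6 -b-> S1 -a-> S4 -b-> S2 -b-> S7 -a-> S5 -b-> S6 -b-> S1 -b-> S6 -a-> S1  → end S1, rejected
w5: Trace: S1 -a-> S4 -a-> S4 -b-> S2 -a-> S6 -a-> S1 -a-> S4 -a-> S4 -a-> S4 -b-> S2 -b-> S7 -a-> S5 -b-> S6 -b-> S1 -a-> S4 -b-> S2 -b-> S7 -b-> S3 -b-> S3  → end S3, rejected

1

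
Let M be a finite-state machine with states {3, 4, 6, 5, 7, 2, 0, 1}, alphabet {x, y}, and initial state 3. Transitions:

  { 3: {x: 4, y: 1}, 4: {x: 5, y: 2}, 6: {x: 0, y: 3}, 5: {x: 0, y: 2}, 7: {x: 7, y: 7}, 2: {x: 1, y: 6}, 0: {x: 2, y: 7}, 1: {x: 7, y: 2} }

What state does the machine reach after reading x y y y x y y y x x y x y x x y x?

start at 3
read 'x': 3 → 4
read 'y': 4 → 2
read 'y': 2 → 6
read 'y': 6 → 3
read 'x': 3 → 4
read 'y': 4 → 2
read 'y': 2 → 6
read 'y': 6 → 3
read 'x': 3 → 4
read 'x': 4 → 5
read 'y': 5 → 2
read 'x': 2 → 1
read 'y': 1 → 2
read 'x': 2 → 1
read 'x': 1 → 7
read 'y': 7 → 7
read 'x': 7 → 7

7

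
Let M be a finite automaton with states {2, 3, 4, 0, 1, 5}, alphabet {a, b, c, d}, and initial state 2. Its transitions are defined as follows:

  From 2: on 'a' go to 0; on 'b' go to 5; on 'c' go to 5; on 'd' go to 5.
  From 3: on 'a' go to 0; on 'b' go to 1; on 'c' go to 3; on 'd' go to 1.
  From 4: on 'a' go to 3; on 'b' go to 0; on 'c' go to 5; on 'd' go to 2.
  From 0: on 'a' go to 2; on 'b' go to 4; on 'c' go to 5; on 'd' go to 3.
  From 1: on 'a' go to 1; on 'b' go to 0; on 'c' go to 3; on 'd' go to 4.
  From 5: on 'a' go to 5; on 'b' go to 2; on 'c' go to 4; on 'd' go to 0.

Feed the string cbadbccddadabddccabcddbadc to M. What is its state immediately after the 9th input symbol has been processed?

4

start at 2
read 'c': 2 → 5
read 'b': 5 → 2
read 'a': 2 → 0
read 'd': 0 → 3
read 'b': 3 → 1
read 'c': 1 → 3
read 'c': 3 → 3
read 'd': 3 → 1
read 'd': 1 → 4
After 9 symbols: 4.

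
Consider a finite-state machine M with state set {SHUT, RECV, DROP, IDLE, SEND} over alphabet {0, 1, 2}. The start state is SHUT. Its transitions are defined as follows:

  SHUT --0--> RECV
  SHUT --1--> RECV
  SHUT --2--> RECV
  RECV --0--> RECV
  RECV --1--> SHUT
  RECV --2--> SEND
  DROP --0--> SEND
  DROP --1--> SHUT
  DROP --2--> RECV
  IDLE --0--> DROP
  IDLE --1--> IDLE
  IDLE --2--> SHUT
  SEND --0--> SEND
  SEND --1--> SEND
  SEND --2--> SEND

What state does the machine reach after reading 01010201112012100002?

SHUT → RECV → SHUT → RECV → SHUT → RECV → SEND → SEND → SEND → SEND → SEND → SEND → SEND → SEND → SEND → SEND → SEND → SEND → SEND → SEND → SEND

SEND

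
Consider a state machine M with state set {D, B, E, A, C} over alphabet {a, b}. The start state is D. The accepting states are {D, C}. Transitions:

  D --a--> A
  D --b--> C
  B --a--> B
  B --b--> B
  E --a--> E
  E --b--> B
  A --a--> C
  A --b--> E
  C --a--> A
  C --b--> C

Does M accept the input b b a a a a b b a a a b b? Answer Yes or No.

D → C → C → A → C → A → C → C → C → A → C → A → E → B
End state B is not accepting.

No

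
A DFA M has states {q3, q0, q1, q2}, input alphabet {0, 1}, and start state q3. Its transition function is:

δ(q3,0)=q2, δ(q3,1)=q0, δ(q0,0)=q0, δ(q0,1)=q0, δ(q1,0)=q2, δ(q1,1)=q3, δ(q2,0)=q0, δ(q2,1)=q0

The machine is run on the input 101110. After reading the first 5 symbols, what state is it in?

Trace: q3 -1-> q0 -0-> q0 -1-> q0 -1-> q0 -1-> q0
After 5 symbols: q0.

q0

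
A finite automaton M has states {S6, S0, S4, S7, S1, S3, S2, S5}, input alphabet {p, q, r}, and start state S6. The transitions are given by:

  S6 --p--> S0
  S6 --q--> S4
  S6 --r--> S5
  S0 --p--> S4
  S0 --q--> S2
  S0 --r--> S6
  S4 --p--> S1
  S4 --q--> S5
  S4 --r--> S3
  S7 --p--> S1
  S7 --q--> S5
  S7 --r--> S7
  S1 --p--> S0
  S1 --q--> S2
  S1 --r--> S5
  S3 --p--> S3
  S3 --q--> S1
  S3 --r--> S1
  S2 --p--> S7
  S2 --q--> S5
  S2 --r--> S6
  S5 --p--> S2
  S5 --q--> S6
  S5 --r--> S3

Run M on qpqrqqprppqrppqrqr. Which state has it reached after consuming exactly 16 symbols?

Trace: S6 -q-> S4 -p-> S1 -q-> S2 -r-> S6 -q-> S4 -q-> S5 -p-> S2 -r-> S6 -p-> S0 -p-> S4 -q-> S5 -r-> S3 -p-> S3 -p-> S3 -q-> S1 -r-> S5
After 16 symbols: S5.

S5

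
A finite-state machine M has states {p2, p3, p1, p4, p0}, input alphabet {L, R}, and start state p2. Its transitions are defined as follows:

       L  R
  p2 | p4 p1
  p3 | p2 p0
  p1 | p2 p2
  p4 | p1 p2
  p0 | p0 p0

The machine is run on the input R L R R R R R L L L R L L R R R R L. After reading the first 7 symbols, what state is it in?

p1

p2 → p1 → p2 → p1 → p2 → p1 → p2 → p1
After 7 symbols: p1.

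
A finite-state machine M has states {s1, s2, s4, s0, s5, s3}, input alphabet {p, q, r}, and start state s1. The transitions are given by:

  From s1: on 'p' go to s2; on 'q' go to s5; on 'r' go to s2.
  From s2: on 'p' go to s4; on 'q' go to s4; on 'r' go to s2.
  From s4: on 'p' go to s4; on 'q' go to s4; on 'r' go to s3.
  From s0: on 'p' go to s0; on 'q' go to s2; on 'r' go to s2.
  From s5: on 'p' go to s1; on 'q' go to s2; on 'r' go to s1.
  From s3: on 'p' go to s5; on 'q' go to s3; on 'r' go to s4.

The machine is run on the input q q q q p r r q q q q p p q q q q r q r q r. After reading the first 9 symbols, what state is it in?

s4

start at s1
read 'q': s1 → s5
read 'q': s5 → s2
read 'q': s2 → s4
read 'q': s4 → s4
read 'p': s4 → s4
read 'r': s4 → s3
read 'r': s3 → s4
read 'q': s4 → s4
read 'q': s4 → s4
After 9 symbols: s4.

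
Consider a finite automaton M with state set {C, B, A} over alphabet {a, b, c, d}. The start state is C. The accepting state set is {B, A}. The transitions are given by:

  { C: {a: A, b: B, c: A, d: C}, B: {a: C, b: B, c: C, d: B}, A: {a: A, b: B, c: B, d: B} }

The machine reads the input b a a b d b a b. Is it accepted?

Yes

C → B → C → A → B → B → B → C → B
End state B is accepting.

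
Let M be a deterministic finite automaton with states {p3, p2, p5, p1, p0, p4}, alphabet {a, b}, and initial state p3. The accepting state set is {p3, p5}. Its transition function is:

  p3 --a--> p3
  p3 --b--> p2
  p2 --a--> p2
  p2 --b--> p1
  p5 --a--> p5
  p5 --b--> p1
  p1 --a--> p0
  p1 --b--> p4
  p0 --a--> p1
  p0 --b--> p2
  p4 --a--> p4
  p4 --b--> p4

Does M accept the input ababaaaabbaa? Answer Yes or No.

No

start at p3
read 'a': p3 → p3
read 'b': p3 → p2
read 'a': p2 → p2
read 'b': p2 → p1
read 'a': p1 → p0
read 'a': p0 → p1
read 'a': p1 → p0
read 'a': p0 → p1
read 'b': p1 → p4
read 'b': p4 → p4
read 'a': p4 → p4
read 'a': p4 → p4
End state p4 is not accepting.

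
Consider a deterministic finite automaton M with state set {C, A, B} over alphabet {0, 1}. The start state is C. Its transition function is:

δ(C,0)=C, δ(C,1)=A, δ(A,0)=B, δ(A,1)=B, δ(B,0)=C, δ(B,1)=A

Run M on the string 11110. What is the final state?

C

C → A → B → A → B → C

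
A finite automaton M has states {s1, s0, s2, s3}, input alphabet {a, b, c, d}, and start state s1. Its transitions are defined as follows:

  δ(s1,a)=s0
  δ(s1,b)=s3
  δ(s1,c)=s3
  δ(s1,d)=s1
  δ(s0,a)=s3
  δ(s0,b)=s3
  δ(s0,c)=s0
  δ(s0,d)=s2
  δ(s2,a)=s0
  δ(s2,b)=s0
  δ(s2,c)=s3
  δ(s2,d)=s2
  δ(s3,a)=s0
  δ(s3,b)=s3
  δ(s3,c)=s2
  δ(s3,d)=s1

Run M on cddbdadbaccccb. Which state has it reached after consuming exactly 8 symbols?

s0

Trace: s1 -c-> s3 -d-> s1 -d-> s1 -b-> s3 -d-> s1 -a-> s0 -d-> s2 -b-> s0
After 8 symbols: s0.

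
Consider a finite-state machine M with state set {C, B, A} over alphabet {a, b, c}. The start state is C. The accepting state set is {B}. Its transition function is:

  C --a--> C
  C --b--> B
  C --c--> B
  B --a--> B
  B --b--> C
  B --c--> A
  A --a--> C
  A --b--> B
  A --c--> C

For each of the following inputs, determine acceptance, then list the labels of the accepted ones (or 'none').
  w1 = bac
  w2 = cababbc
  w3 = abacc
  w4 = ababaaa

w2

w1: Trace: C -b-> B -a-> B -c-> A  → end A, rejected
w2: Trace: C -c-> B -a-> B -b-> C -a-> C -b-> B -b-> C -c-> B  → end B, accepted
w3: Trace: C -a-> C -b-> B -a-> B -c-> A -c-> C  → end C, rejected
w4: Trace: C -a-> C -b-> B -a-> B -b-> C -a-> C -a-> C -a-> C  → end C, rejected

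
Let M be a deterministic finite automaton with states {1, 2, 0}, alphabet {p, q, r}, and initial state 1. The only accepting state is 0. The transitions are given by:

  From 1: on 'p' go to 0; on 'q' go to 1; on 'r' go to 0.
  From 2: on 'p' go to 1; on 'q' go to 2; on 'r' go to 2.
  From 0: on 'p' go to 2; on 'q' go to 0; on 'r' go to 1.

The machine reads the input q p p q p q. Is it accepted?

No

start at 1
read 'q': 1 → 1
read 'p': 1 → 0
read 'p': 0 → 2
read 'q': 2 → 2
read 'p': 2 → 1
read 'q': 1 → 1
End state 1 is not accepting.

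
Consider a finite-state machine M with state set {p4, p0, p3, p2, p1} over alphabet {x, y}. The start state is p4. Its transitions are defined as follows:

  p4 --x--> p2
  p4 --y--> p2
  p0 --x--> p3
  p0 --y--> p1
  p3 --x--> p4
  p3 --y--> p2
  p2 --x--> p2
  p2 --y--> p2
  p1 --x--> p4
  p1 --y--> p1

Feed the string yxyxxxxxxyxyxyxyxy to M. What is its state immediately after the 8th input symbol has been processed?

p2

start at p4
read 'y': p4 → p2
read 'x': p2 → p2
read 'y': p2 → p2
read 'x': p2 → p2
read 'x': p2 → p2
read 'x': p2 → p2
read 'x': p2 → p2
read 'x': p2 → p2
After 8 symbols: p2.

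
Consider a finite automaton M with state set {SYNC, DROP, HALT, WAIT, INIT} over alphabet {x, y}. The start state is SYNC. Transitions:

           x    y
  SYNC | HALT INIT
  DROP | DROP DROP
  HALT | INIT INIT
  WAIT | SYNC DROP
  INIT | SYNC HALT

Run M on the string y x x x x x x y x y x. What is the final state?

Trace: SYNC -y-> INIT -x-> SYNC -x-> HALT -x-> INIT -x-> SYNC -x-> HALT -x-> INIT -y-> HALT -x-> INIT -y-> HALT -x-> INIT

INIT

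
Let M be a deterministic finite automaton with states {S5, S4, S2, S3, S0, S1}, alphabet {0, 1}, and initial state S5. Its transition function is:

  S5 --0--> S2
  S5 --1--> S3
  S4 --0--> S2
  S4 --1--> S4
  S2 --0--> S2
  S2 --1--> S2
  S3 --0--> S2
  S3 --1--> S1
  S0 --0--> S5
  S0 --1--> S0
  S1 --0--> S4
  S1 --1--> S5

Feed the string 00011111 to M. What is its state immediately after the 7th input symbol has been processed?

S2

Trace: S5 -0-> S2 -0-> S2 -0-> S2 -1-> S2 -1-> S2 -1-> S2 -1-> S2
After 7 symbols: S2.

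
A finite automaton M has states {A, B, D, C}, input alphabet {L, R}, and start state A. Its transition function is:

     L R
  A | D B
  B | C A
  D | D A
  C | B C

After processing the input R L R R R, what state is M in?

start at A
read 'R': A → B
read 'L': B → C
read 'R': C → C
read 'R': C → C
read 'R': C → C

C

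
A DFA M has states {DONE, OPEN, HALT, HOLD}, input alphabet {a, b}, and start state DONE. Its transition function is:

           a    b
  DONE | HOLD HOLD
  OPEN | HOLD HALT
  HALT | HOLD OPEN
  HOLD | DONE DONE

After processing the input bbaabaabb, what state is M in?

HOLD

DONE → HOLD → DONE → HOLD → DONE → HOLD → DONE → HOLD → DONE → HOLD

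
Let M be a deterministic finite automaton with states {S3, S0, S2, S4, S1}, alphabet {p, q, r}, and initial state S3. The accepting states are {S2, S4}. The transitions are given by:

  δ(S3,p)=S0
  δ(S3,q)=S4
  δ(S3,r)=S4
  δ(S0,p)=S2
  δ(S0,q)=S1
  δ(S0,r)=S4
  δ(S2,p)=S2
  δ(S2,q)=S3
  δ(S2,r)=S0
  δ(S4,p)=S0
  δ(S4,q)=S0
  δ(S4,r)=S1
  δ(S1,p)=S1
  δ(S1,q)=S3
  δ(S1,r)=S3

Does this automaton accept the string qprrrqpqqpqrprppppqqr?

start at S3
read 'q': S3 → S4
read 'p': S4 → S0
read 'r': S0 → S4
read 'r': S4 → S1
read 'r': S1 → S3
read 'q': S3 → S4
read 'p': S4 → S0
read 'q': S0 → S1
read 'q': S1 → S3
read 'p': S3 → S0
read 'q': S0 → S1
read 'r': S1 → S3
read 'p': S3 → S0
read 'r': S0 → S4
read 'p': S4 → S0
read 'p': S0 → S2
read 'p': S2 → S2
read 'p': S2 → S2
read 'q': S2 → S3
read 'q': S3 → S4
read 'r': S4 → S1
End state S1 is not accepting.

No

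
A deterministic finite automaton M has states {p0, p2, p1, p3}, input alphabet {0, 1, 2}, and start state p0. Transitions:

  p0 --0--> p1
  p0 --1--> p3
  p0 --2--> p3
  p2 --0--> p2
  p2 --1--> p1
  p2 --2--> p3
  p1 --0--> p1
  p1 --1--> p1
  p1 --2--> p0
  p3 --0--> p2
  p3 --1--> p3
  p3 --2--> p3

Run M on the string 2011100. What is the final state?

p0 → p3 → p2 → p1 → p1 → p1 → p1 → p1

p1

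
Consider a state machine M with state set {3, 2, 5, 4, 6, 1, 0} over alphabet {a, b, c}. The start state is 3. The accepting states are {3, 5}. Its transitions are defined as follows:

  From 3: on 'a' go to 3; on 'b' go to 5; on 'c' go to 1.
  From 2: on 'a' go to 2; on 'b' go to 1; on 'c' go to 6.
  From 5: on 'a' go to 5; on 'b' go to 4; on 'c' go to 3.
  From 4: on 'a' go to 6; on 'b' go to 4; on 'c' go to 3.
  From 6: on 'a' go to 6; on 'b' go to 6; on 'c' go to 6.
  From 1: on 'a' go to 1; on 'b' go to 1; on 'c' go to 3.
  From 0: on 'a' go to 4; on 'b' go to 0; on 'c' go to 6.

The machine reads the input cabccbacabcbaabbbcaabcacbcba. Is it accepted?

3 → 1 → 1 → 1 → 3 → 1 → 1 → 1 → 3 → 3 → 5 → 3 → 5 → 5 → 5 → 4 → 4 → 4 → 3 → 3 → 3 → 5 → 3 → 3 → 1 → 1 → 3 → 5 → 5
End state 5 is accepting.

Yes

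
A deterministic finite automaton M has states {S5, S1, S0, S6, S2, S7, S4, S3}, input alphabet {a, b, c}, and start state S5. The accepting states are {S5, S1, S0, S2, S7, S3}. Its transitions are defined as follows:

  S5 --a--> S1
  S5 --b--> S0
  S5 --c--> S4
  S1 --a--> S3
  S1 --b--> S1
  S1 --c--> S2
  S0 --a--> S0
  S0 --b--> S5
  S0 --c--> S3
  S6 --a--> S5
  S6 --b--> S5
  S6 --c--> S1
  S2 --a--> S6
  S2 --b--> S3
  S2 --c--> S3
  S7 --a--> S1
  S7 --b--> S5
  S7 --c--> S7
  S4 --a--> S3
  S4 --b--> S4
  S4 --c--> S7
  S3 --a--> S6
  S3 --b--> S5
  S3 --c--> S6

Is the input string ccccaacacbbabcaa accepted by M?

No

Trace: S5 -c-> S4 -c-> S7 -c-> S7 -c-> S7 -a-> S1 -a-> S3 -c-> S6 -a-> S5 -c-> S4 -b-> S4 -b-> S4 -a-> S3 -b-> S5 -c-> S4 -a-> S3 -a-> S6
End state S6 is not accepting.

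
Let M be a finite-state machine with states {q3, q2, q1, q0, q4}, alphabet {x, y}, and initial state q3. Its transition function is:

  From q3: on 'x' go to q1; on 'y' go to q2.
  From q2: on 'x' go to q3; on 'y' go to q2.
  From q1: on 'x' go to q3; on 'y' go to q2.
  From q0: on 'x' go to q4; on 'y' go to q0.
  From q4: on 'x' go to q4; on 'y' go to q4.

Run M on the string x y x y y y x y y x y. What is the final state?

q2

start at q3
read 'x': q3 → q1
read 'y': q1 → q2
read 'x': q2 → q3
read 'y': q3 → q2
read 'y': q2 → q2
read 'y': q2 → q2
read 'x': q2 → q3
read 'y': q3 → q2
read 'y': q2 → q2
read 'x': q2 → q3
read 'y': q3 → q2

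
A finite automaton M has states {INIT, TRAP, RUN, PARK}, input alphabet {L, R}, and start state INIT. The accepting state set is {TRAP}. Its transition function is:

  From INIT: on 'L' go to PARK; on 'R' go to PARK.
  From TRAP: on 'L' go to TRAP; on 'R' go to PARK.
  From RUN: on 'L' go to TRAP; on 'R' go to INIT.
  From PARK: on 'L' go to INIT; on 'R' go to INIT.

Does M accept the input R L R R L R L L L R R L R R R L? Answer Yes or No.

No

start at INIT
read 'R': INIT → PARK
read 'L': PARK → INIT
read 'R': INIT → PARK
read 'R': PARK → INIT
read 'L': INIT → PARK
read 'R': PARK → INIT
read 'L': INIT → PARK
read 'L': PARK → INIT
read 'L': INIT → PARK
read 'R': PARK → INIT
read 'R': INIT → PARK
read 'L': PARK → INIT
read 'R': INIT → PARK
read 'R': PARK → INIT
read 'R': INIT → PARK
read 'L': PARK → INIT
End state INIT is not accepting.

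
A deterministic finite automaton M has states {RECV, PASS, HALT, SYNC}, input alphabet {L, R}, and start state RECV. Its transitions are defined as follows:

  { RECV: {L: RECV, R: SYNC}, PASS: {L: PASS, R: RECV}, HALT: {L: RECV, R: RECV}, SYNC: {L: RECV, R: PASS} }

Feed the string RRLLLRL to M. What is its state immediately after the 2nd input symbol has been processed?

PASS

Trace: RECV -R-> SYNC -R-> PASS
After 2 symbols: PASS.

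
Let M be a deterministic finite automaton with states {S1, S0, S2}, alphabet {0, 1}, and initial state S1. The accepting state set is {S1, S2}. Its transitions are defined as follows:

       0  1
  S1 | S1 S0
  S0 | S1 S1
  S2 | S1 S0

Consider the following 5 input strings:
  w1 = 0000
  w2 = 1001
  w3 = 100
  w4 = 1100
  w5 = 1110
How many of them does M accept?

4

w1: S1 → S1 → S1 → S1 → S1  → end S1, accepted
w2: S1 → S0 → S1 → S1 → S0  → end S0, rejected
w3: S1 → S0 → S1 → S1  → end S1, accepted
w4: S1 → S0 → S1 → S1 → S1  → end S1, accepted
w5: S1 → S0 → S1 → S0 → S1  → end S1, accepted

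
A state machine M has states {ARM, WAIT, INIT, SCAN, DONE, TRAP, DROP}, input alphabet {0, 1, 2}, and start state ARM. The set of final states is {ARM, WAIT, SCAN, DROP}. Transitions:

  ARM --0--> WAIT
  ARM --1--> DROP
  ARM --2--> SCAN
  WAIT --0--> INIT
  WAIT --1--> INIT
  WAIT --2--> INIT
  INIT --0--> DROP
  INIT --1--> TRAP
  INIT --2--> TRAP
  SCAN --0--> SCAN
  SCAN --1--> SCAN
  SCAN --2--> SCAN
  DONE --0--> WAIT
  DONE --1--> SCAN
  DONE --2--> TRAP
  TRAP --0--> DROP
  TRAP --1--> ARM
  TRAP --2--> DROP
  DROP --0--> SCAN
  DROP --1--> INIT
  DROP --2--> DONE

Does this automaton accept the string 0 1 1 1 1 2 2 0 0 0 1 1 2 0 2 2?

Yes

Trace: ARM -0-> WAIT -1-> INIT -1-> TRAP -1-> ARM -1-> DROP -2-> DONE -2-> TRAP -0-> DROP -0-> SCAN -0-> SCAN -1-> SCAN -1-> SCAN -2-> SCAN -0-> SCAN -2-> SCAN -2-> SCAN
End state SCAN is accepting.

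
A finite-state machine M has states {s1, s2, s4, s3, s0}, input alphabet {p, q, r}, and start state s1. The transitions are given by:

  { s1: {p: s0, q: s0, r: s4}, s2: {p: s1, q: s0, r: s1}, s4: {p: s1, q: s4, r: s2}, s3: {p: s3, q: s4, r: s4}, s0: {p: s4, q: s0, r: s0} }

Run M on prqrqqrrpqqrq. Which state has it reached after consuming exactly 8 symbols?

Trace: s1 -p-> s0 -r-> s0 -q-> s0 -r-> s0 -q-> s0 -q-> s0 -r-> s0 -r-> s0
After 8 symbols: s0.

s0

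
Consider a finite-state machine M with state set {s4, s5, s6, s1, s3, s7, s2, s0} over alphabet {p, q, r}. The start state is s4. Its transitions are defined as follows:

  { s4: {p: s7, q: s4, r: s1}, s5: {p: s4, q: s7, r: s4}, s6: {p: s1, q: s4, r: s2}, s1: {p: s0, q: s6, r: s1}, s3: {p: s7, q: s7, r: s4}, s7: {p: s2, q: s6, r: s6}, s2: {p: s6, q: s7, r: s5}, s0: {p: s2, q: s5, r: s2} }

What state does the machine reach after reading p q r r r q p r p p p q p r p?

Trace: s4 -p-> s7 -q-> s6 -r-> s2 -r-> s5 -r-> s4 -q-> s4 -p-> s7 -r-> s6 -p-> s1 -p-> s0 -p-> s2 -q-> s7 -p-> s2 -r-> s5 -p-> s4

s4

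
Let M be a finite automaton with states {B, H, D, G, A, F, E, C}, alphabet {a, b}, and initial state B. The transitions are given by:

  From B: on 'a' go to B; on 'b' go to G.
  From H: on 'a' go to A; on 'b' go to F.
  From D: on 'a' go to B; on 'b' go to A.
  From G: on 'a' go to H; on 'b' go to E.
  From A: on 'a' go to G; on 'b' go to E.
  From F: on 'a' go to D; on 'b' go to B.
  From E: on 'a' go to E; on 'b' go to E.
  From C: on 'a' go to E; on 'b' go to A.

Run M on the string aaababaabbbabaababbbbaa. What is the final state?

B → B → B → B → G → H → F → D → B → G → E → E → E → E → E → E → E → E → E → E → E → E → E → E

E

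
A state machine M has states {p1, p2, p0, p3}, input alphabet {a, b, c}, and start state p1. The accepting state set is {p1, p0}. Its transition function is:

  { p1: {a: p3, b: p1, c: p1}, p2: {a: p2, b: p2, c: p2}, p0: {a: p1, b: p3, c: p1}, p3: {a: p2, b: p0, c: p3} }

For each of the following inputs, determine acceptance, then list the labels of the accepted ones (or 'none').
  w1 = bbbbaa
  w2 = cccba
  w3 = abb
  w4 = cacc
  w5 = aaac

w1:
  start at p1
  read 'b': p1 → p1
  read 'b': p1 → p1
  read 'b': p1 → p1
  read 'b': p1 → p1
  read 'a': p1 → p3
  read 'a': p3 → p2
  end p2, rejected
w2:
  start at p1
  read 'c': p1 → p1
  read 'c': p1 → p1
  read 'c': p1 → p1
  read 'b': p1 → p1
  read 'a': p1 → p3
  end p3, rejected
w3:
  start at p1
  read 'a': p1 → p3
  read 'b': p3 → p0
  read 'b': p0 → p3
  end p3, rejected
w4:
  start at p1
  read 'c': p1 → p1
  read 'a': p1 → p3
  read 'c': p3 → p3
  read 'c': p3 → p3
  end p3, rejected
w5:
  start at p1
  read 'a': p1 → p3
  read 'a': p3 → p2
  read 'a': p2 → p2
  read 'c': p2 → p2
  end p2, rejected

none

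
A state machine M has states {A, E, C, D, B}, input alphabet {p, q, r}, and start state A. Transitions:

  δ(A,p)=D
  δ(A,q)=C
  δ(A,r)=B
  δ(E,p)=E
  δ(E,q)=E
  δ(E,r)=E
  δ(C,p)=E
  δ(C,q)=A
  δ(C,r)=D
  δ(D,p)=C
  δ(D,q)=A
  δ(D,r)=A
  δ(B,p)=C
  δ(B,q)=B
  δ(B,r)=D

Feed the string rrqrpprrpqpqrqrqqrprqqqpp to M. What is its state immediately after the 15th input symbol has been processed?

start at A
read 'r': A → B
read 'r': B → D
read 'q': D → A
read 'r': A → B
read 'p': B → C
read 'p': C → E
read 'r': E → E
read 'r': E → E
read 'p': E → E
read 'q': E → E
read 'p': E → E
read 'q': E → E
read 'r': E → E
read 'q': E → E
read 'r': E → E
After 15 symbols: E.

E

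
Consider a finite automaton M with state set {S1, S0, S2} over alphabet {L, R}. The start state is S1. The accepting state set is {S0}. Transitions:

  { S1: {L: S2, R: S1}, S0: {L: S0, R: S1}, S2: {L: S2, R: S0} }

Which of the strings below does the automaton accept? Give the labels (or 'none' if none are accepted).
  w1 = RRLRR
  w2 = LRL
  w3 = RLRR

w1:
  start at S1
  read 'R': S1 → S1
  read 'R': S1 → S1
  read 'L': S1 → S2
  read 'R': S2 → S0
  read 'R': S0 → S1
  end S1, rejected
w2:
  start at S1
  read 'L': S1 → S2
  read 'R': S2 → S0
  read 'L': S0 → S0
  end S0, accepted
w3:
  start at S1
  read 'R': S1 → S1
  read 'L': S1 → S2
  read 'R': S2 → S0
  read 'R': S0 → S1
  end S1, rejected

w2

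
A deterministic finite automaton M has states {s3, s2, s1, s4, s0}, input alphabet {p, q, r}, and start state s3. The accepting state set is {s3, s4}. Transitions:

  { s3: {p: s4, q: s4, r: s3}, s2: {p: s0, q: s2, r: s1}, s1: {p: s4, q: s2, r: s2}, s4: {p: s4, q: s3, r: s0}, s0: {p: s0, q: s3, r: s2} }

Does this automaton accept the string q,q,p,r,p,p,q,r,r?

Trace: s3 -q-> s4 -q-> s3 -p-> s4 -r-> s0 -p-> s0 -p-> s0 -q-> s3 -r-> s3 -r-> s3
End state s3 is accepting.

Yes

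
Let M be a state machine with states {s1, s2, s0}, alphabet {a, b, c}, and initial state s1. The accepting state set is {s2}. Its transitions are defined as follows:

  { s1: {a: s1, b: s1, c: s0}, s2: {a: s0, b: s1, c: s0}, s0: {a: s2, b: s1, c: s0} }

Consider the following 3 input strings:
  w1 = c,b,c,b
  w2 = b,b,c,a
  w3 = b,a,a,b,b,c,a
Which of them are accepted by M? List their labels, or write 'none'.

w2, w3

w1:
  start at s1
  read 'c': s1 → s0
  read 'b': s0 → s1
  read 'c': s1 → s0
  read 'b': s0 → s1
  end s1, rejected
w2:
  start at s1
  read 'b': s1 → s1
  read 'b': s1 → s1
  read 'c': s1 → s0
  read 'a': s0 → s2
  end s2, accepted
w3:
  start at s1
  read 'b': s1 → s1
  read 'a': s1 → s1
  read 'a': s1 → s1
  read 'b': s1 → s1
  read 'b': s1 → s1
  read 'c': s1 → s0
  read 'a': s0 → s2
  end s2, accepted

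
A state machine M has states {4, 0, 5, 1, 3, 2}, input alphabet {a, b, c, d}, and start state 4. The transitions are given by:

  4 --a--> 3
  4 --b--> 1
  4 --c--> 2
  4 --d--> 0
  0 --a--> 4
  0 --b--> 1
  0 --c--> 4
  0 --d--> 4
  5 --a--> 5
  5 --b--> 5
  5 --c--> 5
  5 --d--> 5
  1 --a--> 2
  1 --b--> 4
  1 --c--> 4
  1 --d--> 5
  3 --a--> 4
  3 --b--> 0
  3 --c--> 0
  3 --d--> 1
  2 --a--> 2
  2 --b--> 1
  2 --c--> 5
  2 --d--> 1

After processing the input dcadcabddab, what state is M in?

1

Trace: 4 -d-> 0 -c-> 4 -a-> 3 -d-> 1 -c-> 4 -a-> 3 -b-> 0 -d-> 4 -d-> 0 -a-> 4 -b-> 1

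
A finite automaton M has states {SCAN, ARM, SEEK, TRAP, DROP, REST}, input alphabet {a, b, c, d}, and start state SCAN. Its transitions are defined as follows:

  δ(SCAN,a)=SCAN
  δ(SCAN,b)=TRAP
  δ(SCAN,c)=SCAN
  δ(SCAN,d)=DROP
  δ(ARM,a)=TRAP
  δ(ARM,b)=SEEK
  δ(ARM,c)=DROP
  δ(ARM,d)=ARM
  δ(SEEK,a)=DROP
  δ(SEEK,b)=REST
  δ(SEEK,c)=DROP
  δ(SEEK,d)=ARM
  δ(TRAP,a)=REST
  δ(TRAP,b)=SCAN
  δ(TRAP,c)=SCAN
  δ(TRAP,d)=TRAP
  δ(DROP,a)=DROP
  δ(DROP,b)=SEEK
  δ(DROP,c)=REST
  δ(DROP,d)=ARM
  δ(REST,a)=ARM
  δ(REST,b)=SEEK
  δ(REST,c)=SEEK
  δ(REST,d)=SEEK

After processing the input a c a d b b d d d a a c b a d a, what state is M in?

TRAP

SCAN → SCAN → SCAN → SCAN → DROP → SEEK → REST → SEEK → ARM → ARM → TRAP → REST → SEEK → REST → ARM → ARM → TRAP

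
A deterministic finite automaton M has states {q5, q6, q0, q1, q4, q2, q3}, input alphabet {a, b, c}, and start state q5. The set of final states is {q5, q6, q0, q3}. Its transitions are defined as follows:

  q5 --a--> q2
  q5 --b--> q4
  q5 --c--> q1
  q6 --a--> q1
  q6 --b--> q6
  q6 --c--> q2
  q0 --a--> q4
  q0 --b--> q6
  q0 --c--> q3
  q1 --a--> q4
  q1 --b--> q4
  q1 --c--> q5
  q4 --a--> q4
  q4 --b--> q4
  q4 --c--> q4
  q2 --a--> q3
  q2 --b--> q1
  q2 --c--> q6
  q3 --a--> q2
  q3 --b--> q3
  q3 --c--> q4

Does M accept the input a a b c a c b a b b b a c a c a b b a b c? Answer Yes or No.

No

start at q5
read 'a': q5 → q2
read 'a': q2 → q3
read 'b': q3 → q3
read 'c': q3 → q4
read 'a': q4 → q4
read 'c': q4 → q4
read 'b': q4 → q4
read 'a': q4 → q4
read 'b': q4 → q4
read 'b': q4 → q4
read 'b': q4 → q4
read 'a': q4 → q4
read 'c': q4 → q4
read 'a': q4 → q4
read 'c': q4 → q4
read 'a': q4 → q4
read 'b': q4 → q4
read 'b': q4 → q4
read 'a': q4 → q4
read 'b': q4 → q4
read 'c': q4 → q4
End state q4 is not accepting.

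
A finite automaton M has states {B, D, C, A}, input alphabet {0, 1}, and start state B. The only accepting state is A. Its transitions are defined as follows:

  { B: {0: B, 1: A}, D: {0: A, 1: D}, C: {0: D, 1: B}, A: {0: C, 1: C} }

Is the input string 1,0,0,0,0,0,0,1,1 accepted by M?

start at B
read '1': B → A
read '0': A → C
read '0': C → D
read '0': D → A
read '0': A → C
read '0': C → D
read '0': D → A
read '1': A → C
read '1': C → B
End state B is not accepting.

No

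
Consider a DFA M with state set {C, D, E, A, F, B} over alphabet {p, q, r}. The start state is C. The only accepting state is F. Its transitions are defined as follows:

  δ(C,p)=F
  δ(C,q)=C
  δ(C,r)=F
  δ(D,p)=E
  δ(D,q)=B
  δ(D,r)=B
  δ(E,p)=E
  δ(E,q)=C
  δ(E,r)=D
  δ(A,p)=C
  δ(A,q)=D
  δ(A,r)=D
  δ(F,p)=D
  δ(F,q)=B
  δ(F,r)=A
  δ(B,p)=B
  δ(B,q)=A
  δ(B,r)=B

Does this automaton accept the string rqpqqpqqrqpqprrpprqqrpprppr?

start at C
read 'r': C → F
read 'q': F → B
read 'p': B → B
read 'q': B → A
read 'q': A → D
read 'p': D → E
read 'q': E → C
read 'q': C → C
read 'r': C → F
read 'q': F → B
read 'p': B → B
read 'q': B → A
read 'p': A → C
read 'r': C → F
read 'r': F → A
read 'p': A → C
read 'p': C → F
read 'r': F → A
read 'q': A → D
read 'q': D → B
read 'r': B → B
read 'p': B → B
read 'p': B → B
read 'r': B → B
read 'p': B → B
read 'p': B → B
read 'r': B → B
End state B is not accepting.

No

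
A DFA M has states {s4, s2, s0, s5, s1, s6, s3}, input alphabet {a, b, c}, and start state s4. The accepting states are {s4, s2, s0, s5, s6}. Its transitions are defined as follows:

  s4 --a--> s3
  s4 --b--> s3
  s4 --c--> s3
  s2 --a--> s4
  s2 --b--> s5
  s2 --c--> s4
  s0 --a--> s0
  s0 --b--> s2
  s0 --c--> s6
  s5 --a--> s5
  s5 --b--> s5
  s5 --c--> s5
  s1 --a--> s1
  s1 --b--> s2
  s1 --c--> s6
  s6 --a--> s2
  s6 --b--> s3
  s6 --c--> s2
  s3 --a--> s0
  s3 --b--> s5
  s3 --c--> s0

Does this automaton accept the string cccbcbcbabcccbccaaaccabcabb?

Yes

start at s4
read 'c': s4 → s3
read 'c': s3 → s0
read 'c': s0 → s6
read 'b': s6 → s3
read 'c': s3 → s0
read 'b': s0 → s2
read 'c': s2 → s4
read 'b': s4 → s3
read 'a': s3 → s0
read 'b': s0 → s2
read 'c': s2 → s4
read 'c': s4 → s3
read 'c': s3 → s0
read 'b': s0 → s2
read 'c': s2 → s4
read 'c': s4 → s3
read 'a': s3 → s0
read 'a': s0 → s0
read 'a': s0 → s0
read 'c': s0 → s6
read 'c': s6 → s2
read 'a': s2 → s4
read 'b': s4 → s3
read 'c': s3 → s0
read 'a': s0 → s0
read 'b': s0 → s2
read 'b': s2 → s5
End state s5 is accepting.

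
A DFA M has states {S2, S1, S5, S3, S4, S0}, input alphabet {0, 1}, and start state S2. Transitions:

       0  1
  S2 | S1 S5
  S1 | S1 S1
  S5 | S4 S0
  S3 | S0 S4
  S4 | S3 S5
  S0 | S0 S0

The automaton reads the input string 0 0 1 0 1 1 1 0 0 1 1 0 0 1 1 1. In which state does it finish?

start at S2
read '0': S2 → S1
read '0': S1 → S1
read '1': S1 → S1
read '0': S1 → S1
read '1': S1 → S1
read '1': S1 → S1
read '1': S1 → S1
read '0': S1 → S1
read '0': S1 → S1
read '1': S1 → S1
read '1': S1 → S1
read '0': S1 → S1
read '0': S1 → S1
read '1': S1 → S1
read '1': S1 → S1
read '1': S1 → S1

S1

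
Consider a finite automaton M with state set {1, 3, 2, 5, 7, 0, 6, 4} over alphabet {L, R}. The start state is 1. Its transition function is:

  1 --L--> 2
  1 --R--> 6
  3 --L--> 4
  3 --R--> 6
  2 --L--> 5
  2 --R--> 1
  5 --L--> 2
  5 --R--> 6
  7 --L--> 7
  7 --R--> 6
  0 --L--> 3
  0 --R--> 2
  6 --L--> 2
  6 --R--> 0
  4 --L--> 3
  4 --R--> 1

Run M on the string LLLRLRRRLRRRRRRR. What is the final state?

Trace: 1 -L-> 2 -L-> 5 -L-> 2 -R-> 1 -L-> 2 -R-> 1 -R-> 6 -R-> 0 -L-> 3 -R-> 6 -R-> 0 -R-> 2 -R-> 1 -R-> 6 -R-> 0 -R-> 2

2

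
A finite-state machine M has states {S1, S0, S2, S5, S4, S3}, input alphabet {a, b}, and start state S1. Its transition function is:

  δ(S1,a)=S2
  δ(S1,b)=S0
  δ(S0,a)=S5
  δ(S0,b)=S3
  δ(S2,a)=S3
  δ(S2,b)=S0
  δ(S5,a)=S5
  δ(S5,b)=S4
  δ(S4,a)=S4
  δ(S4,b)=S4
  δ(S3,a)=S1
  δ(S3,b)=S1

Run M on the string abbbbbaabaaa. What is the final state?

S5

Trace: S1 -a-> S2 -b-> S0 -b-> S3 -b-> S1 -b-> S0 -b-> S3 -a-> S1 -a-> S2 -b-> S0 -a-> S5 -a-> S5 -a-> S5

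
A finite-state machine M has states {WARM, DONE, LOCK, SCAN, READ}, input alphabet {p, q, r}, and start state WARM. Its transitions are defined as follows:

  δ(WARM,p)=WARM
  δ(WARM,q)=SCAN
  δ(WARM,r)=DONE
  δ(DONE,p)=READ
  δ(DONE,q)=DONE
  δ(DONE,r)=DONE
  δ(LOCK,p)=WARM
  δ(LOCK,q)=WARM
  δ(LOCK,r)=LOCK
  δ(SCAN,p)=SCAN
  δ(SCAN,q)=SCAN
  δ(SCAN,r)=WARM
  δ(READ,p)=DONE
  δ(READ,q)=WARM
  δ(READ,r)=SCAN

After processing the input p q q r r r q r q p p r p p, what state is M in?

Trace: WARM -p-> WARM -q-> SCAN -q-> SCAN -r-> WARM -r-> DONE -r-> DONE -q-> DONE -r-> DONE -q-> DONE -p-> READ -p-> DONE -r-> DONE -p-> READ -p-> DONE

DONE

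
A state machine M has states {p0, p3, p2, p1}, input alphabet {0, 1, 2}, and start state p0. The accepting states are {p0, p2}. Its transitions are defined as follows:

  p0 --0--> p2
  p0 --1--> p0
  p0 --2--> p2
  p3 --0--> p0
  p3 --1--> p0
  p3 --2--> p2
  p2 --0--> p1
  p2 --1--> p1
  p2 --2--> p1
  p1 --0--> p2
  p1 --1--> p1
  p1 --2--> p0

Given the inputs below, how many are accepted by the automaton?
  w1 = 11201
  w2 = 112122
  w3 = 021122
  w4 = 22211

3

w1: Trace: p0 -1-> p0 -1-> p0 -2-> p2 -0-> p1 -1-> p1  → end p1, rejected
w2: Trace: p0 -1-> p0 -1-> p0 -2-> p2 -1-> p1 -2-> p0 -2-> p2  → end p2, accepted
w3: Trace: p0 -0-> p2 -2-> p1 -1-> p1 -1-> p1 -2-> p0 -2-> p2  → end p2, accepted
w4: Trace: p0 -2-> p2 -2-> p1 -2-> p0 -1-> p0 -1-> p0  → end p0, accepted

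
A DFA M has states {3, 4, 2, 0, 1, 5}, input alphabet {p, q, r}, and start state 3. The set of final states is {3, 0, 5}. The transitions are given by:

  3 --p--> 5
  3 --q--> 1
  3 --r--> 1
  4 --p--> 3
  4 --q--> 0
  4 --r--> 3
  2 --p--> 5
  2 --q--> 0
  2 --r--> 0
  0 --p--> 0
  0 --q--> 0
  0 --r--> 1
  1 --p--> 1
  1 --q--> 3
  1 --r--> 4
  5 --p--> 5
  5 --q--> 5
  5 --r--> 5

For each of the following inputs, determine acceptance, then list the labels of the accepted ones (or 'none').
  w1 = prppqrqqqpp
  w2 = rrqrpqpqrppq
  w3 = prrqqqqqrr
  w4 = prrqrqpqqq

w1, w2, w3, w4

w1: Trace: 3 -p-> 5 -r-> 5 -p-> 5 -p-> 5 -q-> 5 -r-> 5 -q-> 5 -q-> 5 -q-> 5 -p-> 5 -p-> 5  → end 5, accepted
w2: Trace: 3 -r-> 1 -r-> 4 -q-> 0 -r-> 1 -p-> 1 -q-> 3 -p-> 5 -q-> 5 -r-> 5 -p-> 5 -p-> 5 -q-> 5  → end 5, accepted
w3: Trace: 3 -p-> 5 -r-> 5 -r-> 5 -q-> 5 -q-> 5 -q-> 5 -q-> 5 -q-> 5 -r-> 5 -r-> 5  → end 5, accepted
w4: Trace: 3 -p-> 5 -r-> 5 -r-> 5 -q-> 5 -r-> 5 -q-> 5 -p-> 5 -q-> 5 -q-> 5 -q-> 5  → end 5, accepted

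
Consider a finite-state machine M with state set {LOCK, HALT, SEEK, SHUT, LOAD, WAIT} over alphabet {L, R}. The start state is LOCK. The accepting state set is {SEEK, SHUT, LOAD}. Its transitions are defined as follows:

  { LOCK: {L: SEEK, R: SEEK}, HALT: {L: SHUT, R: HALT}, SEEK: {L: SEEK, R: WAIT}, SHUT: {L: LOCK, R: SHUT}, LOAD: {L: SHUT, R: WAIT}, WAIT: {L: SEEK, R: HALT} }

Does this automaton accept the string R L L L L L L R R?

No

LOCK → SEEK → SEEK → SEEK → SEEK → SEEK → SEEK → SEEK → WAIT → HALT
End state HALT is not accepting.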